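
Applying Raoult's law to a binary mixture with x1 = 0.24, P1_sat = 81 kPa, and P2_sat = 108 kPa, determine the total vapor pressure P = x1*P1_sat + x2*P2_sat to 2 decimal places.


P = x1*P1_sat + x2*P2_sat
x2 = 1 - x1 = 1 - 0.24 = 0.76
P = 0.24*81 + 0.76*108
P = 19.44 + 82.08
P = 101.52 kPa


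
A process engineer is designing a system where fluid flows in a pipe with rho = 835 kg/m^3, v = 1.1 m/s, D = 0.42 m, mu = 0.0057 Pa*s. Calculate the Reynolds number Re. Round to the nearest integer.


Re = rho * v * D / mu
Re = 835 * 1.1 * 0.42 / 0.0057
Re = 385.77 / 0.0057
Re = 67679


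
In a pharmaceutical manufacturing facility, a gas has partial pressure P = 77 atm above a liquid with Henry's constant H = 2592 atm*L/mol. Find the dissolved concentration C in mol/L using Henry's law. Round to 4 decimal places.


C = P / H
C = 77 / 2592
C = 0.0297 mol/L


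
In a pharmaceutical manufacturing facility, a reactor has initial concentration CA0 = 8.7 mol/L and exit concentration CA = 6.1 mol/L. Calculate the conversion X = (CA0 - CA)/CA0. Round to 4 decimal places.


X = (CA0 - CA) / CA0
X = (8.7 - 6.1) / 8.7
X = 2.6 / 8.7
X = 0.2989


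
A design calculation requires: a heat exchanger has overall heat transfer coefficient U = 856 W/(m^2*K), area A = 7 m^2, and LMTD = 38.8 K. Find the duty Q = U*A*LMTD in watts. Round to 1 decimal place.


Q = U * A * LMTD
Q = 856 * 7 * 38.8
Q = 232489.6 W


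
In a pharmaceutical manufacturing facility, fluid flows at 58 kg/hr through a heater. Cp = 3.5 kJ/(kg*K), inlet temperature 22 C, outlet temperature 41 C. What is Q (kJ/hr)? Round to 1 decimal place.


Q = m_dot * Cp * (T2 - T1)
Q = 58 * 3.5 * (41 - 22)
Q = 58 * 3.5 * 19
Q = 3857.0 kJ/hr


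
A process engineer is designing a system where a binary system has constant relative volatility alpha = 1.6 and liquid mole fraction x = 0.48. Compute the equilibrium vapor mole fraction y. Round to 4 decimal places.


y = alpha*x / (1 + (alpha-1)*x)
y = 1.6*0.48 / (1 + (1.6-1)*0.48)
y = 0.768 / (1 + 0.288)
y = 0.768 / 1.288
y = 0.5963


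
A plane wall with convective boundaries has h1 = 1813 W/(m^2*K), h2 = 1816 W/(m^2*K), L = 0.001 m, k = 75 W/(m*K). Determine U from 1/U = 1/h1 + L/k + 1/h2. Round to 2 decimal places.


1/U = 1/h1 + L/k + 1/h2
1/U = 1/1813 + 0.001/75 + 1/1816
1/U = 0.000551572 + 1.33333e-05 + 0.0005506608
1/U = 0.0011155661
U = 896.41 W/(m^2*K)


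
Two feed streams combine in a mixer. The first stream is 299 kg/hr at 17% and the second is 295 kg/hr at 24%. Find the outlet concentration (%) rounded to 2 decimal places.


Mass balance on solute: F1*x1 + F2*x2 = F3*x3
F3 = F1 + F2 = 299 + 295 = 594 kg/hr
x3 = (F1*x1 + F2*x2)/F3
x3 = (299*0.17 + 295*0.24) / 594
x3 = 20.48%


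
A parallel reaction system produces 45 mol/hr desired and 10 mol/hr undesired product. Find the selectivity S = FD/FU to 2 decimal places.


S = desired product rate / undesired product rate
S = 45 / 10
S = 4.50


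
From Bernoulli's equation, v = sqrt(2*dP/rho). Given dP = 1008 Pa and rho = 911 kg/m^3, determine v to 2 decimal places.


v = sqrt(2*dP/rho)
v = sqrt(2*1008/911)
v = sqrt(2.212953)
v = 1.49 m/s


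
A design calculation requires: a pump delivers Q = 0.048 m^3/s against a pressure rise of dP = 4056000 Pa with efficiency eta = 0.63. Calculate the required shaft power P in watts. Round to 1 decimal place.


P = Q * dP / eta
P = 0.048 * 4056000 / 0.63
P = 194688.0 / 0.63
P = 309028.6 W


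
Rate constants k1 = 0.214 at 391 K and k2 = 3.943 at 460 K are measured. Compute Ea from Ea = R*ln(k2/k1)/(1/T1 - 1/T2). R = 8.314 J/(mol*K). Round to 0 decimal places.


Ea = R * ln(k2/k1) / (1/T1 - 1/T2)
ln(k2/k1) = ln(3.943/0.214) = 2.9137211
1/T1 - 1/T2 = 1/391 - 1/460 = 0.000383631714
Ea = 8.314 * 2.9137211 / 0.000383631714
Ea = 63146 J/mol


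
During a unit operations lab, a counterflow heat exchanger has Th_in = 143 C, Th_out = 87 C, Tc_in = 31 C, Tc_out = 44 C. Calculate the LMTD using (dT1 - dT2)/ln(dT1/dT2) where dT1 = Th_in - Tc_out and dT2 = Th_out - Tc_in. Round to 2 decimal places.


dT1 = Th_in - Tc_out = 143 - 44 = 99
dT2 = Th_out - Tc_in = 87 - 31 = 56
LMTD = (dT1 - dT2) / ln(dT1/dT2)
LMTD = (99 - 56) / ln(99/56)
LMTD = 75.47 K


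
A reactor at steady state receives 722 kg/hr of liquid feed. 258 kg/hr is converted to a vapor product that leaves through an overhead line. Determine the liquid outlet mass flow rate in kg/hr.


Steady-state mass balance on the main outlet: F_out = F_in - F_removed
F_out = 722 - 258
F_out = 464 kg/hr


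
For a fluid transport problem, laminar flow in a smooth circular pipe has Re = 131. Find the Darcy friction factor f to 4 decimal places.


f = 64 / Re
f = 64 / 131
f = 0.4885


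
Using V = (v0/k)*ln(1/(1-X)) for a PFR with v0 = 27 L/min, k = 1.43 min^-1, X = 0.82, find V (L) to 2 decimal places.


V = (v0/k) * ln(1/(1-X))
V = (27/1.43) * ln(1/(1-0.82))
V = 18.881119 * ln(5.555556)
V = 18.881119 * 1.714799
V = 32.38 L


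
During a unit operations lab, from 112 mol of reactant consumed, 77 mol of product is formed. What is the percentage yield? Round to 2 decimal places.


Yield = (moles product / moles consumed) * 100%
Yield = (77 / 112) * 100
Yield = 0.6875 * 100
Yield = 68.75%


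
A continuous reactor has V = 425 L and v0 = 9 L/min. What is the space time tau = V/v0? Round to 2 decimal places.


tau = V / v0
tau = 425 / 9
tau = 47.22 min


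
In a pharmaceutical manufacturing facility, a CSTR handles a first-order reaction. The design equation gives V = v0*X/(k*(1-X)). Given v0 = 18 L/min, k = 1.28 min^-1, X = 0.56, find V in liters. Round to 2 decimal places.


V = v0 * X / (k * (1 - X))
V = 18 * 0.56 / (1.28 * (1 - 0.56))
V = 10.08 / (1.28 * 0.44)
V = 10.08 / 0.5632
V = 17.90 L


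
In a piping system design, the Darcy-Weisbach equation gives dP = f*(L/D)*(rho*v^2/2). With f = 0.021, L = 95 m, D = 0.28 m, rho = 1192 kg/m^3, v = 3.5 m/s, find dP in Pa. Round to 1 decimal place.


dP = f * (L/D) * (rho*v^2/2)
dP = 0.021 * (95/0.28) * (1192*3.5^2/2)
L/D = 339.28571429
rho*v^2/2 = 1192*12.25/2 = 7301.0
dP = 0.021 * 339.28571429 * 7301.0
dP = 52019.6 Pa


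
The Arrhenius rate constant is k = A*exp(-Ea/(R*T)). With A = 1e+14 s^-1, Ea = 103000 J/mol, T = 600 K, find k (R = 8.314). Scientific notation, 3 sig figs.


k = A * exp(-Ea/(R*T))
k = 1e+14 * exp(-103000 / (8.314 * 600))
k = 1e+14 * exp(-20.647903)
k = 1.08e+05


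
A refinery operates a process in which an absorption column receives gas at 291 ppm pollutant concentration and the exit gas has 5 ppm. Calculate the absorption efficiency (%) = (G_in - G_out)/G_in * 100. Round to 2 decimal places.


Efficiency = (G_in - G_out) / G_in * 100%
Efficiency = (291 - 5) / 291 * 100
Efficiency = 286 / 291 * 100
Efficiency = 98.28%


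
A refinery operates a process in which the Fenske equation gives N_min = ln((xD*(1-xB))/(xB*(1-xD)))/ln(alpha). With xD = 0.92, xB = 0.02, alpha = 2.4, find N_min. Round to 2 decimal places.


N_min = ln((xD*(1-xB))/(xB*(1-xD))) / ln(alpha)
Numerator inside ln: 0.9016 / 0.0016 = 563.5
ln(563.5) = 6.334167
ln(alpha) = ln(2.4) = 0.875469
N_min = 6.334167 / 0.875469 = 7.24


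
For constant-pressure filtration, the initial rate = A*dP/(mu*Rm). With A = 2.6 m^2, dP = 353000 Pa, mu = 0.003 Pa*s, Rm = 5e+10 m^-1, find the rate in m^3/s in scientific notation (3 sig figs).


rate = A * dP / (mu * Rm)
rate = 2.6 * 353000 / (0.003 * 5e+10)
rate = 917800.0 / 1.500e+08
rate = 6.12e-03 m^3/s


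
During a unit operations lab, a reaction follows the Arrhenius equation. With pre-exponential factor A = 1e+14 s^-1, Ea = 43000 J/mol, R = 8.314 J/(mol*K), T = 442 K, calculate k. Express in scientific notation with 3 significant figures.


k = A * exp(-Ea/(R*T))
k = 1e+14 * exp(-43000 / (8.314 * 442))
k = 1e+14 * exp(-11.701355)
k = 8.28e+08


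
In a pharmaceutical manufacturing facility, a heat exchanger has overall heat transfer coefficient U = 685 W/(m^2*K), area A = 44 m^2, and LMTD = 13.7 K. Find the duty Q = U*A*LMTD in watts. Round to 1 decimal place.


Q = U * A * LMTD
Q = 685 * 44 * 13.7
Q = 412918.0 W


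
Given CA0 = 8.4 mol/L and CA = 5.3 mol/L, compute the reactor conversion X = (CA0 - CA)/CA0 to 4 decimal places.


X = (CA0 - CA) / CA0
X = (8.4 - 5.3) / 8.4
X = 3.1 / 8.4
X = 0.3690


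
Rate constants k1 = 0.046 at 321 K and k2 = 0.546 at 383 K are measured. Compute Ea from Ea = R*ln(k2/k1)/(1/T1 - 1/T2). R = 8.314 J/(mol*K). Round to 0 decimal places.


Ea = R * ln(k2/k1) / (1/T1 - 1/T2)
ln(k2/k1) = ln(0.546/0.046) = 2.4739776
1/T1 - 1/T2 = 1/321 - 1/383 = 0.00050429874
Ea = 8.314 * 2.4739776 / 0.00050429874
Ea = 40787 J/mol


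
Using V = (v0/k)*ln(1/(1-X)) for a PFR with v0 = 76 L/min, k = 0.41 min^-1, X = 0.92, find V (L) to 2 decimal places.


V = (v0/k) * ln(1/(1-X))
V = (76/0.41) * ln(1/(1-0.92))
V = 185.365854 * ln(12.5)
V = 185.365854 * 2.525729
V = 468.18 L


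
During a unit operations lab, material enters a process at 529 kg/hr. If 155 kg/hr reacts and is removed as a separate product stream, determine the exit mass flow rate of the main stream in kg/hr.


Steady-state mass balance on the main outlet: F_out = F_in - F_removed
F_out = 529 - 155
F_out = 374 kg/hr


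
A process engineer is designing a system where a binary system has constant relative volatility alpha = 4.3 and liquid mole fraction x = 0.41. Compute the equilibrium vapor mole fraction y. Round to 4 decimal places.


y = alpha*x / (1 + (alpha-1)*x)
y = 4.3*0.41 / (1 + (4.3-1)*0.41)
y = 1.763 / (1 + 1.353)
y = 1.763 / 2.353
y = 0.7493


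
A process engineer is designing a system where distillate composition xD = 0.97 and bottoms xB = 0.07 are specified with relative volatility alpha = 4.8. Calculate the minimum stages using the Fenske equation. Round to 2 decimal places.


N_min = ln((xD*(1-xB))/(xB*(1-xD))) / ln(alpha)
Numerator inside ln: 0.9021 / 0.0021 = 429.571429
ln(429.571429) = 6.062788
ln(alpha) = ln(4.8) = 1.568616
N_min = 6.062788 / 1.568616 = 3.87


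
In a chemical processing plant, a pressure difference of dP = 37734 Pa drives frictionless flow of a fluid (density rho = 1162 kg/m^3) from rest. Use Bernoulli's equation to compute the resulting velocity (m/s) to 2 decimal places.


v = sqrt(2*dP/rho)
v = sqrt(2*37734/1162)
v = sqrt(64.946644)
v = 8.06 m/s


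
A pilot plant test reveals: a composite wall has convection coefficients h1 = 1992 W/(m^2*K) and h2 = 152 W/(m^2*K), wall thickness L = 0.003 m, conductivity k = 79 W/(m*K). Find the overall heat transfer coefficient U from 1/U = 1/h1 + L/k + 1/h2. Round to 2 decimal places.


1/U = 1/h1 + L/k + 1/h2
1/U = 1/1992 + 0.003/79 + 1/152
1/U = 0.000502008 + 3.79747e-05 + 0.0065789474
1/U = 0.0071189301
U = 140.47 W/(m^2*K)


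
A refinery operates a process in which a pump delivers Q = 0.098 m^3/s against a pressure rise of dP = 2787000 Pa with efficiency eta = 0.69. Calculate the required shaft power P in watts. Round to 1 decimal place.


P = Q * dP / eta
P = 0.098 * 2787000 / 0.69
P = 273126.0 / 0.69
P = 395834.8 W


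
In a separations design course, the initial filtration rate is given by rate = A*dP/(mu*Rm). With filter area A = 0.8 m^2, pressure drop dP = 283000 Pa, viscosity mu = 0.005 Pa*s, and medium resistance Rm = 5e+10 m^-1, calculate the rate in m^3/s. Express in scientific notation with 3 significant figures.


rate = A * dP / (mu * Rm)
rate = 0.8 * 283000 / (0.005 * 5e+10)
rate = 226400.0 / 2.500e+08
rate = 9.06e-04 m^3/s


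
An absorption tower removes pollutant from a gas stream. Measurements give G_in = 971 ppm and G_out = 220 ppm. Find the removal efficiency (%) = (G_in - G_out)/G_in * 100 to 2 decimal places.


Efficiency = (G_in - G_out) / G_in * 100%
Efficiency = (971 - 220) / 971 * 100
Efficiency = 751 / 971 * 100
Efficiency = 77.34%


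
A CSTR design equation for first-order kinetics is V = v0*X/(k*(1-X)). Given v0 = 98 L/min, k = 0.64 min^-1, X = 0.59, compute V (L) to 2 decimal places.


V = v0 * X / (k * (1 - X))
V = 98 * 0.59 / (0.64 * (1 - 0.59))
V = 57.82 / (0.64 * 0.41)
V = 57.82 / 0.2624
V = 220.35 L


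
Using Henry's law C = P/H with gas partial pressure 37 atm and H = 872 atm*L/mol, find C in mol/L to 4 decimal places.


C = P / H
C = 37 / 872
C = 0.0424 mol/L


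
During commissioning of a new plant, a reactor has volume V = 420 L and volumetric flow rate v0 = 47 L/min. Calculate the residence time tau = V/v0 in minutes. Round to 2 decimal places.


tau = V / v0
tau = 420 / 47
tau = 8.94 min


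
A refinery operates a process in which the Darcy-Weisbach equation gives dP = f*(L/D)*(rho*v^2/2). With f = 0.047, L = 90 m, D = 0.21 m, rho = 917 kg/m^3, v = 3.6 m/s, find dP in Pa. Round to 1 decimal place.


dP = f * (L/D) * (rho*v^2/2)
dP = 0.047 * (90/0.21) * (917*3.6^2/2)
L/D = 428.57142857
rho*v^2/2 = 917*12.96/2 = 5942.16
dP = 0.047 * 428.57142857 * 5942.16
dP = 119692.1 Pa


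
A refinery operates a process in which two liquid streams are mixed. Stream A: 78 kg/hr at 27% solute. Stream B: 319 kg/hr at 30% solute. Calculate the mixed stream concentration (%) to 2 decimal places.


Mass balance on solute: F1*x1 + F2*x2 = F3*x3
F3 = F1 + F2 = 78 + 319 = 397 kg/hr
x3 = (F1*x1 + F2*x2)/F3
x3 = (78*0.27 + 319*0.3) / 397
x3 = 29.41%


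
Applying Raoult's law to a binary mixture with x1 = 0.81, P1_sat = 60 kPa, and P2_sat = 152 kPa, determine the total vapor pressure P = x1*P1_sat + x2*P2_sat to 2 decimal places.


P = x1*P1_sat + x2*P2_sat
x2 = 1 - x1 = 1 - 0.81 = 0.19
P = 0.81*60 + 0.19*152
P = 48.6 + 28.88
P = 77.48 kPa


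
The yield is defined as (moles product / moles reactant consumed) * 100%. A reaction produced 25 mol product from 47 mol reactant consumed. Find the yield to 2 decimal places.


Yield = (moles product / moles consumed) * 100%
Yield = (25 / 47) * 100
Yield = 0.5319 * 100
Yield = 53.19%


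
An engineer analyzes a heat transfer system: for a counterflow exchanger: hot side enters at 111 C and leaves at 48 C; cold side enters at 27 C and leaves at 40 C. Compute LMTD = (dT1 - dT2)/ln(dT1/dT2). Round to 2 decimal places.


dT1 = Th_in - Tc_out = 111 - 40 = 71
dT2 = Th_out - Tc_in = 48 - 27 = 21
LMTD = (dT1 - dT2) / ln(dT1/dT2)
LMTD = (71 - 21) / ln(71/21)
LMTD = 41.05 K


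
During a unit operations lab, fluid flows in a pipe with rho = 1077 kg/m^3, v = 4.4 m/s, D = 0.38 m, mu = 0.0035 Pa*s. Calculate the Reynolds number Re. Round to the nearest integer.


Re = rho * v * D / mu
Re = 1077 * 4.4 * 0.38 / 0.0035
Re = 1800.744 / 0.0035
Re = 514498


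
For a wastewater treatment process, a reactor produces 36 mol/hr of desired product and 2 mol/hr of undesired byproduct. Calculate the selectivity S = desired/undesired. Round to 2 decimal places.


S = desired product rate / undesired product rate
S = 36 / 2
S = 18.00


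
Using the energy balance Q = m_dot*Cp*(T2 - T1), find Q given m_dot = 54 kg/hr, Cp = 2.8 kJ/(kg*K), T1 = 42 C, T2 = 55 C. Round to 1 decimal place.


Q = m_dot * Cp * (T2 - T1)
Q = 54 * 2.8 * (55 - 42)
Q = 54 * 2.8 * 13
Q = 1965.6 kJ/hr


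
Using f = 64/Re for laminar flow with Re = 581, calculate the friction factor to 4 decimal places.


f = 64 / Re
f = 64 / 581
f = 0.1102


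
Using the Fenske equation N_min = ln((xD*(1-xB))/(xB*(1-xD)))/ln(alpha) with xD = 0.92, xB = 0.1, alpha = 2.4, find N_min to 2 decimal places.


N_min = ln((xD*(1-xB))/(xB*(1-xD))) / ln(alpha)
Numerator inside ln: 0.828 / 0.008 = 103.5
ln(103.5) = 4.639572
ln(alpha) = ln(2.4) = 0.875469
N_min = 4.639572 / 0.875469 = 5.30


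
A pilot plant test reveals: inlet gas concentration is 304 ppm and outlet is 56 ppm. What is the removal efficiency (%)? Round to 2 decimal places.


Efficiency = (G_in - G_out) / G_in * 100%
Efficiency = (304 - 56) / 304 * 100
Efficiency = 248 / 304 * 100
Efficiency = 81.58%


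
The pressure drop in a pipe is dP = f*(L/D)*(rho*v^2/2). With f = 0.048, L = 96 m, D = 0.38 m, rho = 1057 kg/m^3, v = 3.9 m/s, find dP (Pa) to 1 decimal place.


dP = f * (L/D) * (rho*v^2/2)
dP = 0.048 * (96/0.38) * (1057*3.9^2/2)
L/D = 252.63157895
rho*v^2/2 = 1057*15.21/2 = 8038.485
dP = 0.048 * 252.63157895 * 8038.485
dP = 97477.2 Pa


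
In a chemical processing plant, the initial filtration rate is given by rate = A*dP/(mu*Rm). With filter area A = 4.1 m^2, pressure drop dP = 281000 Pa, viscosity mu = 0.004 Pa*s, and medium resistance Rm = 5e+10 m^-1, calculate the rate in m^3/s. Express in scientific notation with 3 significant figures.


rate = A * dP / (mu * Rm)
rate = 4.1 * 281000 / (0.004 * 5e+10)
rate = 1152100.0 / 2.000e+08
rate = 5.76e-03 m^3/s


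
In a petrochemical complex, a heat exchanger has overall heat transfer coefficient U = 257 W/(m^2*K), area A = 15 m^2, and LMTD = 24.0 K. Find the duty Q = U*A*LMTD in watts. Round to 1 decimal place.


Q = U * A * LMTD
Q = 257 * 15 * 24.0
Q = 92520.0 W


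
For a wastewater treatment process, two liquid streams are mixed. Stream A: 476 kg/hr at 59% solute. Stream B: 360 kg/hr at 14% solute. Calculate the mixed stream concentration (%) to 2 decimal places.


Mass balance on solute: F1*x1 + F2*x2 = F3*x3
F3 = F1 + F2 = 476 + 360 = 836 kg/hr
x3 = (F1*x1 + F2*x2)/F3
x3 = (476*0.59 + 360*0.14) / 836
x3 = 39.62%


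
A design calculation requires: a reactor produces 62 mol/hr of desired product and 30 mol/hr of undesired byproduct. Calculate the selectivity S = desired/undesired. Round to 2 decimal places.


S = desired product rate / undesired product rate
S = 62 / 30
S = 2.07


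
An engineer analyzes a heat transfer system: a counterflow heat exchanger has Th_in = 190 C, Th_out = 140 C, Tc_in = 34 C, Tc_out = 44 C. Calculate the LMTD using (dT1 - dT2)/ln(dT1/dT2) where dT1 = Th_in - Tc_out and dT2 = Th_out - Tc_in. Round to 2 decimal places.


dT1 = Th_in - Tc_out = 190 - 44 = 146
dT2 = Th_out - Tc_in = 140 - 34 = 106
LMTD = (dT1 - dT2) / ln(dT1/dT2)
LMTD = (146 - 106) / ln(146/106)
LMTD = 124.93 K


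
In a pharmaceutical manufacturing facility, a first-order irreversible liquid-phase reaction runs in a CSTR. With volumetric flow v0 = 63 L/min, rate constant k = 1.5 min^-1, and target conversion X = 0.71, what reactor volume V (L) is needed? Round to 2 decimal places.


V = v0 * X / (k * (1 - X))
V = 63 * 0.71 / (1.5 * (1 - 0.71))
V = 44.73 / (1.5 * 0.29)
V = 44.73 / 0.435
V = 102.83 L


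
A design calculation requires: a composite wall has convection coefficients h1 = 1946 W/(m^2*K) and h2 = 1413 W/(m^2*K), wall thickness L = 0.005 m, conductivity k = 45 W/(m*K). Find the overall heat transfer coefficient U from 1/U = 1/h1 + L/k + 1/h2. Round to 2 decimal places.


1/U = 1/h1 + L/k + 1/h2
1/U = 1/1946 + 0.005/45 + 1/1413
1/U = 0.0005138746 + 0.0001111111 + 0.0007077141
1/U = 0.0013326998
U = 750.36 W/(m^2*K)


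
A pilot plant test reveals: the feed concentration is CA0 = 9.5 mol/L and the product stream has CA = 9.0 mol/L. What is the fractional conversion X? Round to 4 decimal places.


X = (CA0 - CA) / CA0
X = (9.5 - 9.0) / 9.5
X = 0.5 / 9.5
X = 0.0526


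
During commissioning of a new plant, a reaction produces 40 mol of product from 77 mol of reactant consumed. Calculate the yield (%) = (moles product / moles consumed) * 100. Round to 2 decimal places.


Yield = (moles product / moles consumed) * 100%
Yield = (40 / 77) * 100
Yield = 0.5195 * 100
Yield = 51.95%


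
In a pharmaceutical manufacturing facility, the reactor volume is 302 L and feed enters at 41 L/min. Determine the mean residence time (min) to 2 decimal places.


tau = V / v0
tau = 302 / 41
tau = 7.37 min


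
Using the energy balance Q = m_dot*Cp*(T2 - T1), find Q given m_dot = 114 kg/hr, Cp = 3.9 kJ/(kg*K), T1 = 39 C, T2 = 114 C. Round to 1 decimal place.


Q = m_dot * Cp * (T2 - T1)
Q = 114 * 3.9 * (114 - 39)
Q = 114 * 3.9 * 75
Q = 33345.0 kJ/hr


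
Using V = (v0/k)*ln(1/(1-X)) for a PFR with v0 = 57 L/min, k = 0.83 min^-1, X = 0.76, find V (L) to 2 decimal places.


V = (v0/k) * ln(1/(1-X))
V = (57/0.83) * ln(1/(1-0.76))
V = 68.674699 * ln(4.166667)
V = 68.674699 * 1.427116
V = 98.01 L


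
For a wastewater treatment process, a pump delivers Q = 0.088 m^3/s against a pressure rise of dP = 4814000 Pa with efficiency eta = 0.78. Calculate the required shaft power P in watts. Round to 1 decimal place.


P = Q * dP / eta
P = 0.088 * 4814000 / 0.78
P = 423632.0 / 0.78
P = 543117.9 W


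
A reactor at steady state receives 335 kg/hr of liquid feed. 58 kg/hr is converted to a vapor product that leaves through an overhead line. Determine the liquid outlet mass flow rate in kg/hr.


Steady-state mass balance on the main outlet: F_out = F_in - F_removed
F_out = 335 - 58
F_out = 277 kg/hr


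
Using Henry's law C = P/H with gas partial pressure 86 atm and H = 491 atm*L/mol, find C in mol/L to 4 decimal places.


C = P / H
C = 86 / 491
C = 0.1752 mol/L


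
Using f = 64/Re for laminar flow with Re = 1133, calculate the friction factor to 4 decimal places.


f = 64 / Re
f = 64 / 1133
f = 0.0565


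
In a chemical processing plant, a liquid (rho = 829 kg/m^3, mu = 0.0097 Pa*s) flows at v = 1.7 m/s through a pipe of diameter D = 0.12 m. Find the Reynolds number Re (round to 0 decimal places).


Re = rho * v * D / mu
Re = 829 * 1.7 * 0.12 / 0.0097
Re = 169.116 / 0.0097
Re = 17435


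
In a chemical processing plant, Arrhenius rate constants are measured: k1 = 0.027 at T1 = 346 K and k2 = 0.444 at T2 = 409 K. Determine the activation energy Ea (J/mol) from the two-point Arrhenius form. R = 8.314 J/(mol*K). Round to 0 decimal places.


Ea = R * ln(k2/k1) / (1/T1 - 1/T2)
ln(k2/k1) = ln(0.444/0.027) = 2.7999877
1/T1 - 1/T2 = 1/346 - 1/409 = 0.000445185635
Ea = 8.314 * 2.7999877 / 0.000445185635
Ea = 52291 J/mol


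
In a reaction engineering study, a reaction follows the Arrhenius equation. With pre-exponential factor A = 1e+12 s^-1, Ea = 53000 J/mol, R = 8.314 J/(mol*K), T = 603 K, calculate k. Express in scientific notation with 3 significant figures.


k = A * exp(-Ea/(R*T))
k = 1e+12 * exp(-53000 / (8.314 * 603))
k = 1e+12 * exp(-10.57179)
k = 2.56e+07


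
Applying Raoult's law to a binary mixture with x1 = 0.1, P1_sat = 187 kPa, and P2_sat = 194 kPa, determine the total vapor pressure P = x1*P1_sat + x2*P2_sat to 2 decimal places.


P = x1*P1_sat + x2*P2_sat
x2 = 1 - x1 = 1 - 0.1 = 0.9
P = 0.1*187 + 0.9*194
P = 18.7 + 174.6
P = 193.30 kPa


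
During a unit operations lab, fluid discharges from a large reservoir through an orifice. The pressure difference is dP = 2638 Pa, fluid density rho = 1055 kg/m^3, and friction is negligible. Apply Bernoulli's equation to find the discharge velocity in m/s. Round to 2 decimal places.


v = sqrt(2*dP/rho)
v = sqrt(2*2638/1055)
v = sqrt(5.000948)
v = 2.24 m/s


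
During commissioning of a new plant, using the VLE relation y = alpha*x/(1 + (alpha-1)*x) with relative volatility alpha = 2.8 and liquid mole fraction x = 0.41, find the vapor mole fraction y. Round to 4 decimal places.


y = alpha*x / (1 + (alpha-1)*x)
y = 2.8*0.41 / (1 + (2.8-1)*0.41)
y = 1.148 / (1 + 0.738)
y = 1.148 / 1.738
y = 0.6605


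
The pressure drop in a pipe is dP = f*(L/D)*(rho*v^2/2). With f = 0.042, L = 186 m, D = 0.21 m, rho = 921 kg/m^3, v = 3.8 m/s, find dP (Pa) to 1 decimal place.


dP = f * (L/D) * (rho*v^2/2)
dP = 0.042 * (186/0.21) * (921*3.8^2/2)
L/D = 885.71428571
rho*v^2/2 = 921*14.44/2 = 6649.62
dP = 0.042 * 885.71428571 * 6649.62
dP = 247365.9 Pa


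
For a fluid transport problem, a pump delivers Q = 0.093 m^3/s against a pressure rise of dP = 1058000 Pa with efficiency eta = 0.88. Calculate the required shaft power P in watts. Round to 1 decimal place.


P = Q * dP / eta
P = 0.093 * 1058000 / 0.88
P = 98394.0 / 0.88
P = 111811.4 W


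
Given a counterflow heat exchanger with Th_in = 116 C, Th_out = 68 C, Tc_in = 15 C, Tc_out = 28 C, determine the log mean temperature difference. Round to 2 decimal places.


dT1 = Th_in - Tc_out = 116 - 28 = 88
dT2 = Th_out - Tc_in = 68 - 15 = 53
LMTD = (dT1 - dT2) / ln(dT1/dT2)
LMTD = (88 - 53) / ln(88/53)
LMTD = 69.03 K


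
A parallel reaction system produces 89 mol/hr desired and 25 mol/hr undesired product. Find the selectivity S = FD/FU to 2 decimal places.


S = desired product rate / undesired product rate
S = 89 / 25
S = 3.56


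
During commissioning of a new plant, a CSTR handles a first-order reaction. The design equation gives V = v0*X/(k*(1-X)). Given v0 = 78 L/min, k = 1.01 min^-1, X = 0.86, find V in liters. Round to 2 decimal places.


V = v0 * X / (k * (1 - X))
V = 78 * 0.86 / (1.01 * (1 - 0.86))
V = 67.08 / (1.01 * 0.14)
V = 67.08 / 0.1414
V = 474.40 L


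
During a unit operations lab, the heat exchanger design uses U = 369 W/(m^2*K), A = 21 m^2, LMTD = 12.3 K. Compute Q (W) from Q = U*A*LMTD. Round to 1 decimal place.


Q = U * A * LMTD
Q = 369 * 21 * 12.3
Q = 95312.7 W


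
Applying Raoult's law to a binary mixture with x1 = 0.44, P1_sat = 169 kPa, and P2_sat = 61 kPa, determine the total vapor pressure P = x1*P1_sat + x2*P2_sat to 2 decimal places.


P = x1*P1_sat + x2*P2_sat
x2 = 1 - x1 = 1 - 0.44 = 0.56
P = 0.44*169 + 0.56*61
P = 74.36 + 34.16
P = 108.52 kPa


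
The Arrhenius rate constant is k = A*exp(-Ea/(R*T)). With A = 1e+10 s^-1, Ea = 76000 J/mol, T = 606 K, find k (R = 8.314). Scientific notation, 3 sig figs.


k = A * exp(-Ea/(R*T))
k = 1e+10 * exp(-76000 / (8.314 * 606))
k = 1e+10 * exp(-15.084501)
k = 2.81e+03


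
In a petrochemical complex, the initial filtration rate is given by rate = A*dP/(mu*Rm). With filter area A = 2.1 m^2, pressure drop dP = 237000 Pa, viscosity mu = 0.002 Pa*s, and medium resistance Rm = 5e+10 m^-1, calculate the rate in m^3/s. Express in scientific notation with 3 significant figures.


rate = A * dP / (mu * Rm)
rate = 2.1 * 237000 / (0.002 * 5e+10)
rate = 497700.0 / 1.000e+08
rate = 4.98e-03 m^3/s


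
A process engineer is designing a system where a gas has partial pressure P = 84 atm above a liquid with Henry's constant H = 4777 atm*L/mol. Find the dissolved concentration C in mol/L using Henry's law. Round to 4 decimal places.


C = P / H
C = 84 / 4777
C = 0.0176 mol/L


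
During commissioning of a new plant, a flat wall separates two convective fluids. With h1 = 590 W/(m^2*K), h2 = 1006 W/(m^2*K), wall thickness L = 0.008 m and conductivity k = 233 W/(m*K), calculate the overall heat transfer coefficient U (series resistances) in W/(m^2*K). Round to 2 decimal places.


1/U = 1/h1 + L/k + 1/h2
1/U = 1/590 + 0.008/233 + 1/1006
1/U = 0.0016949153 + 3.43348e-05 + 0.0009940358
1/U = 0.0027232859
U = 367.20 W/(m^2*K)


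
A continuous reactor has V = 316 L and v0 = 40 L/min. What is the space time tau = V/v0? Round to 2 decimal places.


tau = V / v0
tau = 316 / 40
tau = 7.90 min


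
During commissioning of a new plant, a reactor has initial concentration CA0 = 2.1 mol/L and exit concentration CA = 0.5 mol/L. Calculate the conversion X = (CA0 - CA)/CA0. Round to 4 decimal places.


X = (CA0 - CA) / CA0
X = (2.1 - 0.5) / 2.1
X = 1.6 / 2.1
X = 0.7619


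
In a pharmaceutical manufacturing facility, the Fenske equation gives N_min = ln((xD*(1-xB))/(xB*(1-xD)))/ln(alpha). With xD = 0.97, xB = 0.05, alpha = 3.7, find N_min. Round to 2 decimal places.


N_min = ln((xD*(1-xB))/(xB*(1-xD))) / ln(alpha)
Numerator inside ln: 0.9215 / 0.0015 = 614.333333
ln(614.333333) = 6.420538
ln(alpha) = ln(3.7) = 1.308333
N_min = 6.420538 / 1.308333 = 4.91


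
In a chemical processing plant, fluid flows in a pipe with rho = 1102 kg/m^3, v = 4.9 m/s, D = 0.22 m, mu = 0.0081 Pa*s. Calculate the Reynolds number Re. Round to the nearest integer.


Re = rho * v * D / mu
Re = 1102 * 4.9 * 0.22 / 0.0081
Re = 1187.956 / 0.0081
Re = 146661


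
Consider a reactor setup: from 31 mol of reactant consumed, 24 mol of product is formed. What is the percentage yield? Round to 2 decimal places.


Yield = (moles product / moles consumed) * 100%
Yield = (24 / 31) * 100
Yield = 0.7742 * 100
Yield = 77.42%


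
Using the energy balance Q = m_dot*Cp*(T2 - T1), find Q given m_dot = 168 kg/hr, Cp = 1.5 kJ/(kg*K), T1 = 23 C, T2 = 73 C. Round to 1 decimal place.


Q = m_dot * Cp * (T2 - T1)
Q = 168 * 1.5 * (73 - 23)
Q = 168 * 1.5 * 50
Q = 12600.0 kJ/hr


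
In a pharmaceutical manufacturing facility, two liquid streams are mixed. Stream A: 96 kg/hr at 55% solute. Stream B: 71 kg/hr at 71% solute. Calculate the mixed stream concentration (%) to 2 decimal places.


Mass balance on solute: F1*x1 + F2*x2 = F3*x3
F3 = F1 + F2 = 96 + 71 = 167 kg/hr
x3 = (F1*x1 + F2*x2)/F3
x3 = (96*0.55 + 71*0.71) / 167
x3 = 61.80%


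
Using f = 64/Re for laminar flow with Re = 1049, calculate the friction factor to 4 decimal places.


f = 64 / Re
f = 64 / 1049
f = 0.0610


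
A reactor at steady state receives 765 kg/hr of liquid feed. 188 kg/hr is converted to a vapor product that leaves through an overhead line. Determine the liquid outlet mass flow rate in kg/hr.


Steady-state mass balance on the main outlet: F_out = F_in - F_removed
F_out = 765 - 188
F_out = 577 kg/hr


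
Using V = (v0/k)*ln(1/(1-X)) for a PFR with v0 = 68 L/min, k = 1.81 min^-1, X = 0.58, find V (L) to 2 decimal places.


V = (v0/k) * ln(1/(1-X))
V = (68/1.81) * ln(1/(1-0.58))
V = 37.569061 * ln(2.380952)
V = 37.569061 * 0.8675
V = 32.59 L


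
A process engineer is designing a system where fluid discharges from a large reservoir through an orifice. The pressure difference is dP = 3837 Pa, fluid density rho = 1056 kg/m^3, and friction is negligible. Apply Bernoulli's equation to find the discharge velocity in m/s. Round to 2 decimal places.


v = sqrt(2*dP/rho)
v = sqrt(2*3837/1056)
v = sqrt(7.267045)
v = 2.70 m/s


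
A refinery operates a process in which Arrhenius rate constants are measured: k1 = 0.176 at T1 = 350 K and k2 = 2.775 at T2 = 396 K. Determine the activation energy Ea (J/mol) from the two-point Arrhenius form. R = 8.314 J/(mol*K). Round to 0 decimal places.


Ea = R * ln(k2/k1) / (1/T1 - 1/T2)
ln(k2/k1) = ln(2.775/0.176) = 2.757922
1/T1 - 1/T2 = 1/350 - 1/396 = 0.000331890332
Ea = 8.314 * 2.757922 / 0.000331890332
Ea = 69087 J/mol


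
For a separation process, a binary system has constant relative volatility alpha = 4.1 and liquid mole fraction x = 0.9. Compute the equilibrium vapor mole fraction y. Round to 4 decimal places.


y = alpha*x / (1 + (alpha-1)*x)
y = 4.1*0.9 / (1 + (4.1-1)*0.9)
y = 3.69 / (1 + 2.79)
y = 3.69 / 3.79
y = 0.9736


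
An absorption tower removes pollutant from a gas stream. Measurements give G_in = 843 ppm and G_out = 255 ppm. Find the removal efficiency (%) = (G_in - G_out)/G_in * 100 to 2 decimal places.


Efficiency = (G_in - G_out) / G_in * 100%
Efficiency = (843 - 255) / 843 * 100
Efficiency = 588 / 843 * 100
Efficiency = 69.75%


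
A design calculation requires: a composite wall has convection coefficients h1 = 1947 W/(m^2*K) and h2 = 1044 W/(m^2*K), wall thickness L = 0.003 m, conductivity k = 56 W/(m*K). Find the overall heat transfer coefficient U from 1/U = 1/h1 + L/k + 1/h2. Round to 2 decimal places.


1/U = 1/h1 + L/k + 1/h2
1/U = 1/1947 + 0.003/56 + 1/1044
1/U = 0.0005136107 + 5.35714e-05 + 0.0009578544
1/U = 0.0015250365
U = 655.72 W/(m^2*K)


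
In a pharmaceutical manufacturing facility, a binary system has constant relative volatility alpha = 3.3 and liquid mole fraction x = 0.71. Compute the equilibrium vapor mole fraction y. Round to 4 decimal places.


y = alpha*x / (1 + (alpha-1)*x)
y = 3.3*0.71 / (1 + (3.3-1)*0.71)
y = 2.343 / (1 + 1.633)
y = 2.343 / 2.633
y = 0.8899


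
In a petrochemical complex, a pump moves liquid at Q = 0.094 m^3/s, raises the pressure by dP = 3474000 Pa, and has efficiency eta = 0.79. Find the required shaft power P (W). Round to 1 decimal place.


P = Q * dP / eta
P = 0.094 * 3474000 / 0.79
P = 326556.0 / 0.79
P = 413362.0 W


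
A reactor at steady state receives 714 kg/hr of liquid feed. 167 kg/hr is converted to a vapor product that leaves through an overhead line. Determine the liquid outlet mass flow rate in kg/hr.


Steady-state mass balance on the main outlet: F_out = F_in - F_removed
F_out = 714 - 167
F_out = 547 kg/hr


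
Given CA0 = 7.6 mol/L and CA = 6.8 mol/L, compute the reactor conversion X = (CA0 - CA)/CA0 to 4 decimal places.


X = (CA0 - CA) / CA0
X = (7.6 - 6.8) / 7.6
X = 0.8 / 7.6
X = 0.1053


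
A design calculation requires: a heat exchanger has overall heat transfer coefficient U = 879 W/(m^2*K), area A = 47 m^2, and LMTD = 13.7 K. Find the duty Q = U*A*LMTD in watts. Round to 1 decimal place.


Q = U * A * LMTD
Q = 879 * 47 * 13.7
Q = 565988.1 W


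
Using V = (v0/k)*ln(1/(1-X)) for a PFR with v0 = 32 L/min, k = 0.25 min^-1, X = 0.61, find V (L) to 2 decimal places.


V = (v0/k) * ln(1/(1-X))
V = (32/0.25) * ln(1/(1-0.61))
V = 128.0 * ln(2.564103)
V = 128.0 * 0.941609
V = 120.53 L


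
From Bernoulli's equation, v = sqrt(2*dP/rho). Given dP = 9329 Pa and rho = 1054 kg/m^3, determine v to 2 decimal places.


v = sqrt(2*dP/rho)
v = sqrt(2*9329/1054)
v = sqrt(17.702087)
v = 4.21 m/s


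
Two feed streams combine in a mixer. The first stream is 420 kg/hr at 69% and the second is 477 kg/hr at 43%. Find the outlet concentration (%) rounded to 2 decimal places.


Mass balance on solute: F1*x1 + F2*x2 = F3*x3
F3 = F1 + F2 = 420 + 477 = 897 kg/hr
x3 = (F1*x1 + F2*x2)/F3
x3 = (420*0.69 + 477*0.43) / 897
x3 = 55.17%


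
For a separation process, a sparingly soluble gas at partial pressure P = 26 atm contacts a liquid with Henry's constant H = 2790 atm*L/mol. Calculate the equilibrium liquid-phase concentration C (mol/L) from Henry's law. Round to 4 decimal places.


C = P / H
C = 26 / 2790
C = 0.0093 mol/L


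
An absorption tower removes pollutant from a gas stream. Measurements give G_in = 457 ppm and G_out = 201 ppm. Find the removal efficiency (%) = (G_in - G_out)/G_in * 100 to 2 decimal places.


Efficiency = (G_in - G_out) / G_in * 100%
Efficiency = (457 - 201) / 457 * 100
Efficiency = 256 / 457 * 100
Efficiency = 56.02%


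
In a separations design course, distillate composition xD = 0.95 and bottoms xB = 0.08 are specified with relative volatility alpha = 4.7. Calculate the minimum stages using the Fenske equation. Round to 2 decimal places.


N_min = ln((xD*(1-xB))/(xB*(1-xD))) / ln(alpha)
Numerator inside ln: 0.874 / 0.004 = 218.5
ln(218.5) = 5.386786
ln(alpha) = ln(4.7) = 1.547563
N_min = 5.386786 / 1.547563 = 3.48


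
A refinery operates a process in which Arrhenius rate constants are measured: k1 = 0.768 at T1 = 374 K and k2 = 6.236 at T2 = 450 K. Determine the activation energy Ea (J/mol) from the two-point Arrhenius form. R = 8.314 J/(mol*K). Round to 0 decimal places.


Ea = R * ln(k2/k1) / (1/T1 - 1/T2)
ln(k2/k1) = ln(6.236/0.768) = 2.0943045
1/T1 - 1/T2 = 1/374 - 1/450 = 0.000451574569
Ea = 8.314 * 2.0943045 / 0.000451574569
Ea = 38559 J/mol


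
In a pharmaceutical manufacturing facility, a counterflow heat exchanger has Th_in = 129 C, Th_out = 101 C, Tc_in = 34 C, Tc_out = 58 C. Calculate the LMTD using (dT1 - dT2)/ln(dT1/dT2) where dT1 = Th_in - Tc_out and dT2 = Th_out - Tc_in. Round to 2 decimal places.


dT1 = Th_in - Tc_out = 129 - 58 = 71
dT2 = Th_out - Tc_in = 101 - 34 = 67
LMTD = (dT1 - dT2) / ln(dT1/dT2)
LMTD = (71 - 67) / ln(71/67)
LMTD = 68.98 K


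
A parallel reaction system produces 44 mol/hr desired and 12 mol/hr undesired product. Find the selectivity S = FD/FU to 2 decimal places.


S = desired product rate / undesired product rate
S = 44 / 12
S = 3.67


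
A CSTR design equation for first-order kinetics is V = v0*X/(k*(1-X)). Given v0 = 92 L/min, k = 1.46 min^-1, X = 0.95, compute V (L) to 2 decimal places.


V = v0 * X / (k * (1 - X))
V = 92 * 0.95 / (1.46 * (1 - 0.95))
V = 87.4 / (1.46 * 0.05)
V = 87.4 / 0.073
V = 1197.26 L


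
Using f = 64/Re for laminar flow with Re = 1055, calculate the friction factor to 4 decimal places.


f = 64 / Re
f = 64 / 1055
f = 0.0607


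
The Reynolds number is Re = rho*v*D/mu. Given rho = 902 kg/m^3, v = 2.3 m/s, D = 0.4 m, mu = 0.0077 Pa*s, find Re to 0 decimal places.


Re = rho * v * D / mu
Re = 902 * 2.3 * 0.4 / 0.0077
Re = 829.84 / 0.0077
Re = 107771


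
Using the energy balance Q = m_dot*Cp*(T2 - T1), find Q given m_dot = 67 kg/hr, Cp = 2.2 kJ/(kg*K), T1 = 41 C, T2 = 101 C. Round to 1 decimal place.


Q = m_dot * Cp * (T2 - T1)
Q = 67 * 2.2 * (101 - 41)
Q = 67 * 2.2 * 60
Q = 8844.0 kJ/hr


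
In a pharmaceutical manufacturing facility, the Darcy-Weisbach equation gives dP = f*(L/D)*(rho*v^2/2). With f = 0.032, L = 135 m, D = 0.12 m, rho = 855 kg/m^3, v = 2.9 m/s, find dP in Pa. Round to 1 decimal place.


dP = f * (L/D) * (rho*v^2/2)
dP = 0.032 * (135/0.12) * (855*2.9^2/2)
L/D = 1125.0
rho*v^2/2 = 855*8.41/2 = 3595.275
dP = 0.032 * 1125.0 * 3595.275
dP = 129429.9 Pa


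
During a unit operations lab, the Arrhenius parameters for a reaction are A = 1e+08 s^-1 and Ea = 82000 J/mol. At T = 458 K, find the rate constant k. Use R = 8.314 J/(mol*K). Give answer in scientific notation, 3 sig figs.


k = A * exp(-Ea/(R*T))
k = 1e+08 * exp(-82000 / (8.314 * 458))
k = 1e+08 * exp(-21.534677)
k = 4.44e-02


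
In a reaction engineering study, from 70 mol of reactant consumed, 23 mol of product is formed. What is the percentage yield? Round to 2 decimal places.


Yield = (moles product / moles consumed) * 100%
Yield = (23 / 70) * 100
Yield = 0.3286 * 100
Yield = 32.86%


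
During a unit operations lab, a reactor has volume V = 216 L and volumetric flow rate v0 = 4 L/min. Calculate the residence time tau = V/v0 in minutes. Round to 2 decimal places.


tau = V / v0
tau = 216 / 4
tau = 54.00 min


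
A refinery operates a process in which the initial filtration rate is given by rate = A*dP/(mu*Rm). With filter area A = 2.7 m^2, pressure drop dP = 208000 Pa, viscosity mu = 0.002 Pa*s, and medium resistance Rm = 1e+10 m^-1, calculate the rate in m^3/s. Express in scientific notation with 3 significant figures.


rate = A * dP / (mu * Rm)
rate = 2.7 * 208000 / (0.002 * 1e+10)
rate = 561600.0 / 2.000e+07
rate = 2.81e-02 m^3/s


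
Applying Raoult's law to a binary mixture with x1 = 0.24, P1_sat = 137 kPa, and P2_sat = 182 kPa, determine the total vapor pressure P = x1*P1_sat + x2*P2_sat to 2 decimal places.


P = x1*P1_sat + x2*P2_sat
x2 = 1 - x1 = 1 - 0.24 = 0.76
P = 0.24*137 + 0.76*182
P = 32.88 + 138.32
P = 171.20 kPa


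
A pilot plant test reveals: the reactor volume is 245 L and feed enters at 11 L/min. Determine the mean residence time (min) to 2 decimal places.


tau = V / v0
tau = 245 / 11
tau = 22.27 min


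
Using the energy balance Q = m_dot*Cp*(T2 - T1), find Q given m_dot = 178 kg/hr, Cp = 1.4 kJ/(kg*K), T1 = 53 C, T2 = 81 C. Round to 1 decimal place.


Q = m_dot * Cp * (T2 - T1)
Q = 178 * 1.4 * (81 - 53)
Q = 178 * 1.4 * 28
Q = 6977.6 kJ/hr


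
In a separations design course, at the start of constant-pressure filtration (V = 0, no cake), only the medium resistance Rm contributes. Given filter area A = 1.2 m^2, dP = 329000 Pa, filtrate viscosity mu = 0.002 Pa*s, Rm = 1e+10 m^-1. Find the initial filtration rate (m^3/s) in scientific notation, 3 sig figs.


rate = A * dP / (mu * Rm)
rate = 1.2 * 329000 / (0.002 * 1e+10)
rate = 394800.0 / 2.000e+07
rate = 1.97e-02 m^3/s


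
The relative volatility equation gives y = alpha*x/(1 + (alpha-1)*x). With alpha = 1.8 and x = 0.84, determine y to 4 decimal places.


y = alpha*x / (1 + (alpha-1)*x)
y = 1.8*0.84 / (1 + (1.8-1)*0.84)
y = 1.512 / (1 + 0.672)
y = 1.512 / 1.672
y = 0.9043


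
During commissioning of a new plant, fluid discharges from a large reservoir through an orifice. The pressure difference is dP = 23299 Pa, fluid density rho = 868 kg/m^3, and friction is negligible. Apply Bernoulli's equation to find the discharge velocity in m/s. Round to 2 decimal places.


v = sqrt(2*dP/rho)
v = sqrt(2*23299/868)
v = sqrt(53.684332)
v = 7.33 m/s
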